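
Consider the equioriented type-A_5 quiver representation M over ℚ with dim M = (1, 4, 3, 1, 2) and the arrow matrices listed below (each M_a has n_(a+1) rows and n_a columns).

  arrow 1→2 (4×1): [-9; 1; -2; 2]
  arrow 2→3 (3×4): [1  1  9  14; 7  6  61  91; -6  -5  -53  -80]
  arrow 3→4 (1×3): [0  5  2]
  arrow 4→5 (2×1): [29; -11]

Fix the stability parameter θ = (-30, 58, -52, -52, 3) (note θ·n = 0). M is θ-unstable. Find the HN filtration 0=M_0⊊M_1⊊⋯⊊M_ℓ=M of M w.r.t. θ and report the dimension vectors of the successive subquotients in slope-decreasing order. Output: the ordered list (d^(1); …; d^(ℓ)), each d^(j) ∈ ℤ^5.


Interval decomposition of M: I[1,5], I[2,2], I[2,3]^2, I[5,5].
HN type (ℓ=4): μ^(1)=58; μ^(2)=3; μ^(3)=-46/3; μ^(4)=-30

((0, 1, 0, 0, 0); (0, 2, 2, 0, 2); (0, 1, 1, 1, 0); (1, 0, 0, 0, 0))


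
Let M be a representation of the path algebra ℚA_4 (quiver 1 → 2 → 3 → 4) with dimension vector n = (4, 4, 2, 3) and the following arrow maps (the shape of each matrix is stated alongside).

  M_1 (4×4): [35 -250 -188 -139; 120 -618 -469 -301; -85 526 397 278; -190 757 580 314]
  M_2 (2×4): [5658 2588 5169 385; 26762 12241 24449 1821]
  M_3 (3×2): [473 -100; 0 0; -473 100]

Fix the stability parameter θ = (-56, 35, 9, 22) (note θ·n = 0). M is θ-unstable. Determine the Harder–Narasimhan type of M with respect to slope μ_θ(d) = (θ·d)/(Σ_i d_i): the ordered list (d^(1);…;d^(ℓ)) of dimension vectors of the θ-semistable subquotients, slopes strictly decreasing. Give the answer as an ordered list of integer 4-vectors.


Via rank(M_{q-1}∘⋯∘M_p): M ≅ I[1,1], I[1,2], I[1,3], I[1,4], I[2,2], I[4,4]^2.
μ_θ-semistable layers: μ^(1)=35; μ^(2)=22; μ^(3)=-56

((0, 2, 0, 0); (0, 2, 2, 3); (4, 0, 0, 0))


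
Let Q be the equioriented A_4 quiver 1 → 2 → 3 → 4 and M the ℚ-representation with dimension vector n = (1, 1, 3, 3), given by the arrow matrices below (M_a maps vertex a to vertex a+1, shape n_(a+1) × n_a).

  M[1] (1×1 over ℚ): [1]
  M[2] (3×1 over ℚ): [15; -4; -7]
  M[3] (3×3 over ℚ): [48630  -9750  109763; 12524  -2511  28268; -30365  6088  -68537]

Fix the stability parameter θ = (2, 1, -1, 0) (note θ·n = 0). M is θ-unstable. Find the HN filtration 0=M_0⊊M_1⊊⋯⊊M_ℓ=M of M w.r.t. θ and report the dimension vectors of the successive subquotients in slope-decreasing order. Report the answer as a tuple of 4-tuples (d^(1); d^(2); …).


Via rank(M_{q-1}∘⋯∘M_p): M ≅ I[1,4], I[3,4]^2.
μ_θ-semistable layers: μ^(1)=1/2; μ^(2)=0; μ^(3)=-1

((1, 1, 1, 1); (0, 0, 0, 2); (0, 0, 2, 0))


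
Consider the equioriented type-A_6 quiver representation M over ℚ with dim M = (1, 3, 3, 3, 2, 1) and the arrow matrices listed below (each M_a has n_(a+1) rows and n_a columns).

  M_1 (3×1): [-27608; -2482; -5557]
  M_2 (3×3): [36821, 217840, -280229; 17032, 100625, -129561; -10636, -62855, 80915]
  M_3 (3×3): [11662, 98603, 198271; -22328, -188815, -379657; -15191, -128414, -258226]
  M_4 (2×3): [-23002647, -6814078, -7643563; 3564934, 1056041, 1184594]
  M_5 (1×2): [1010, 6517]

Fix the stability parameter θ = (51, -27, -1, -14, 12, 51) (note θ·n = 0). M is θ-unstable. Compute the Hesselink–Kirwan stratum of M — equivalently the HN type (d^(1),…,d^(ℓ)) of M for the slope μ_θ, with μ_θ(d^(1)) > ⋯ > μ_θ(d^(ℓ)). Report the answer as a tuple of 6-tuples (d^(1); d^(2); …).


Interval decomposition of M: I[1,5], I[2,2], I[2,4], I[3,6].
HN type (ℓ=5): μ^(1)=51; μ^(2)=12; μ^(3)=9/4; μ^(4)=-15/2; μ^(5)=-27

((0, 0, 0, 0, 0, 1); (0, 0, 0, 0, 2, 0); (1, 1, 1, 1, 0, 0); (0, 0, 2, 2, 0, 0); (0, 2, 0, 0, 0, 0))


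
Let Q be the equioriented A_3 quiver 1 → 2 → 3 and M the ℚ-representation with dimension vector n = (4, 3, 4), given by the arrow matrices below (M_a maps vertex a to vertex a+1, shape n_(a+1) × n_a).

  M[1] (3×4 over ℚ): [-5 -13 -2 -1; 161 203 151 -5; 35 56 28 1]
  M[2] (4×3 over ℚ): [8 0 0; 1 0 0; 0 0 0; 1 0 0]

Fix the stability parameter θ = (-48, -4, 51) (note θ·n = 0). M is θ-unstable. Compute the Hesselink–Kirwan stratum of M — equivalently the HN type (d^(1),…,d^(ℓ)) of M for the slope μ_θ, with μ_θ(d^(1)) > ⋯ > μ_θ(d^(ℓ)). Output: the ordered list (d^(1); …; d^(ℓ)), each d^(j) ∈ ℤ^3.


Via rank(M_{q-1}∘⋯∘M_p): M ≅ I[1,1], I[1,2]^2, I[1,3], I[3,3]^3.
μ_θ-semistable layers: μ^(1)=51; μ^(2)=-4; μ^(3)=-48

((0, 0, 4); (0, 3, 0); (4, 0, 0))


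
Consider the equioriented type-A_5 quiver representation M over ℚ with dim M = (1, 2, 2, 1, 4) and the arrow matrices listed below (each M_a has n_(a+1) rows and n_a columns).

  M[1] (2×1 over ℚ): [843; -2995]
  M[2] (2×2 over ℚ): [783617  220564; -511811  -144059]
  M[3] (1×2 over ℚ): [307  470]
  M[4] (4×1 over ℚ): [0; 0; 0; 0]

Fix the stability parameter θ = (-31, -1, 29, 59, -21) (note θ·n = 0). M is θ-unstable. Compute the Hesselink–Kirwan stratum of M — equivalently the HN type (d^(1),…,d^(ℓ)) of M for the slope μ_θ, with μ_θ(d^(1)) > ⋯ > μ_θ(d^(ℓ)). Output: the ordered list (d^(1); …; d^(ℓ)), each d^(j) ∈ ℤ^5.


Via rank(M_{q-1}∘⋯∘M_p): M ≅ I[1,4], I[2,3], I[5,5]^4.
μ_θ-semistable layers: μ^(1)=59; μ^(2)=29; μ^(3)=-1; μ^(4)=-21; μ^(5)=-31

((0, 0, 0, 1, 0); (0, 0, 2, 0, 0); (0, 2, 0, 0, 0); (0, 0, 0, 0, 4); (1, 0, 0, 0, 0))


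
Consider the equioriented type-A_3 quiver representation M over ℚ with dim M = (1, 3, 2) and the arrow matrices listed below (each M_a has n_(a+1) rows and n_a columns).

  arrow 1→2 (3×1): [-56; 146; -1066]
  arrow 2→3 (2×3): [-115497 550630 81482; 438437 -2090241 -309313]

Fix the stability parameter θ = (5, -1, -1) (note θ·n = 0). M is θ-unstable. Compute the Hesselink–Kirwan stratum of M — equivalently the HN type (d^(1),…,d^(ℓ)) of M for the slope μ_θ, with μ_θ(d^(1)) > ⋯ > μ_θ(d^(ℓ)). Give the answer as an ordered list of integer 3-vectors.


Interval decomposition of M: I[1,2], I[2,3]^2.
HN type (ℓ=2): μ^(1)=2; μ^(2)=-1

((1, 1, 0); (0, 2, 2))


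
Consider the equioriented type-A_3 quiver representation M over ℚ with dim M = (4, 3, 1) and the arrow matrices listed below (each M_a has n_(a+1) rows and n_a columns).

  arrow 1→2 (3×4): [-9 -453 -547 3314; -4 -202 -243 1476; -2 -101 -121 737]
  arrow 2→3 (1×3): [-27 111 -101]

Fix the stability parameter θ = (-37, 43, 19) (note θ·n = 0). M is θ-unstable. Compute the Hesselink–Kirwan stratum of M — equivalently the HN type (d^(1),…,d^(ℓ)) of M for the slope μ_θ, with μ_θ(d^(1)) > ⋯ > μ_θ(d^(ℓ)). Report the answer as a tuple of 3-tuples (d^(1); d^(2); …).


Interval decomposition of M: I[1,1], I[1,2]^2, I[1,3].
HN type (ℓ=3): μ^(1)=43; μ^(2)=31; μ^(3)=-37

((0, 2, 0); (0, 1, 1); (4, 0, 0))


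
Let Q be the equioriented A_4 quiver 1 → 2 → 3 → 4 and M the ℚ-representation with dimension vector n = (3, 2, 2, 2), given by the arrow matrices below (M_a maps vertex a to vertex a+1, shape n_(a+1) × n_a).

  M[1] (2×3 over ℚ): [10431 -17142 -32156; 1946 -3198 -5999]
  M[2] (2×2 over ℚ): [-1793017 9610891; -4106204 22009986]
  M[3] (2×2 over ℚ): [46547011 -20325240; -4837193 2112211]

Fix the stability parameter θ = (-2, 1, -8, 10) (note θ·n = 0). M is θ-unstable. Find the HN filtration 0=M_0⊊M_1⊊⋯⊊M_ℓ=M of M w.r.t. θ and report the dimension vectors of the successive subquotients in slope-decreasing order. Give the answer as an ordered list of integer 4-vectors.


Barcode: M ≅ I[1,1], I[1,4]^2. HN layers by μ_θ (3 steps, strictly decreasing):
  μ^(1)=10; μ^(2)=-2; μ^(3)=-3

((0, 0, 0, 2); (1, 0, 0, 0); (2, 2, 2, 0))


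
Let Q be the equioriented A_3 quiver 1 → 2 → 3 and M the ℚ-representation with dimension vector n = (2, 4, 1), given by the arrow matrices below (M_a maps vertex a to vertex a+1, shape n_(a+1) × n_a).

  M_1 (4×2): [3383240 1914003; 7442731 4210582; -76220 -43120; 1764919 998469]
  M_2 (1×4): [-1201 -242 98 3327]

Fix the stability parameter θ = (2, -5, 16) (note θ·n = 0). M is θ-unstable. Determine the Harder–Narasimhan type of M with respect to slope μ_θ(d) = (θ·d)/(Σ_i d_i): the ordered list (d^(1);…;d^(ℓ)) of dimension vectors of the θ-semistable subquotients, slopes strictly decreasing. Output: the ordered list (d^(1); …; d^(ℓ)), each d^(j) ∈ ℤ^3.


Via rank(M_{q-1}∘⋯∘M_p): M ≅ I[1,2], I[1,3], I[2,2]^2.
μ_θ-semistable layers: μ^(1)=16; μ^(2)=-3/2; μ^(3)=-5

((0, 0, 1); (2, 2, 0); (0, 2, 0))


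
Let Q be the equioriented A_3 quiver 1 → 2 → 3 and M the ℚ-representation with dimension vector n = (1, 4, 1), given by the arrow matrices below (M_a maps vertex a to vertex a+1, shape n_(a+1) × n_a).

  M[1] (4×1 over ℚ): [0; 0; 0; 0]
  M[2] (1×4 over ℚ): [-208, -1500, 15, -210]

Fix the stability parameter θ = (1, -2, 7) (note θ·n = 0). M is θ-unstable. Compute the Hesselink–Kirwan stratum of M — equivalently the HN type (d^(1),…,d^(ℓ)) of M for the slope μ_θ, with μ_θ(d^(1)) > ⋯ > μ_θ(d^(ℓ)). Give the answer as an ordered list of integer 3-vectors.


Interval decomposition of M: I[1,1], I[2,2]^3, I[2,3].
HN type (ℓ=3): μ^(1)=7; μ^(2)=1; μ^(3)=-2

((0, 0, 1); (1, 0, 0); (0, 4, 0))


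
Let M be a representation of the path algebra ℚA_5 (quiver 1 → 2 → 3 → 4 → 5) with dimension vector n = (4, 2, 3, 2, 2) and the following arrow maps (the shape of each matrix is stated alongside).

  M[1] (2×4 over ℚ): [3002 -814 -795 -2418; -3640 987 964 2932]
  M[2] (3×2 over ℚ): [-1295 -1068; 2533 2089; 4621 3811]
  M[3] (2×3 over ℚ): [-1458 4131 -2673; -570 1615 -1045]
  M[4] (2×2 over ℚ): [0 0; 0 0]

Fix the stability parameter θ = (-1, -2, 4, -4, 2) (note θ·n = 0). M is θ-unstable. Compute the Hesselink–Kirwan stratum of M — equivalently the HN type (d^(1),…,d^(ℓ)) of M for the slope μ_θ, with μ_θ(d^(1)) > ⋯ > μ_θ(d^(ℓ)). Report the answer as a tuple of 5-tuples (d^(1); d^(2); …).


Interval decomposition of M: I[1,1]^2, I[1,3]^2, I[3,4], I[4,4], I[5,5]^2.
HN type (ℓ=6): μ^(1)=4; μ^(2)=2; μ^(3)=0; μ^(4)=-1; μ^(5)=-3/2; μ^(6)=-4

((0, 0, 2, 0, 0); (0, 0, 0, 0, 2); (0, 0, 1, 1, 0); (2, 0, 0, 0, 0); (2, 2, 0, 0, 0); (0, 0, 0, 1, 0))


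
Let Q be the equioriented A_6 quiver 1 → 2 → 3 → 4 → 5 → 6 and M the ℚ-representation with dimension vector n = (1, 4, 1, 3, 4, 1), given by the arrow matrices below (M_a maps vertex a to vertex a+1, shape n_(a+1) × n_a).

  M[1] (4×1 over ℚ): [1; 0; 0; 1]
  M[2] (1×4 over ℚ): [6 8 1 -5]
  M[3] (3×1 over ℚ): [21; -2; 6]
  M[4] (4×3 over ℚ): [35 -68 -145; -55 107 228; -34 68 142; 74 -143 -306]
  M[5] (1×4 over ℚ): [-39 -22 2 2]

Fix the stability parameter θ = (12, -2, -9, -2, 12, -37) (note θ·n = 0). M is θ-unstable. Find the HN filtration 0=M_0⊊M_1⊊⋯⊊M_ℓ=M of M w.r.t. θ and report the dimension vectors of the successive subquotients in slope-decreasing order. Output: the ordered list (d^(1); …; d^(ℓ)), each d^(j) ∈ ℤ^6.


Interval decomposition of M: I[1,6], I[2,2]^3, I[4,5]^2, I[5,5].
HN type (ℓ=3): μ^(1)=12; μ^(2)=-2; μ^(3)=-13/3

((0, 0, 0, 0, 3, 0); (0, 3, 0, 2, 0, 0); (1, 1, 1, 1, 1, 1))


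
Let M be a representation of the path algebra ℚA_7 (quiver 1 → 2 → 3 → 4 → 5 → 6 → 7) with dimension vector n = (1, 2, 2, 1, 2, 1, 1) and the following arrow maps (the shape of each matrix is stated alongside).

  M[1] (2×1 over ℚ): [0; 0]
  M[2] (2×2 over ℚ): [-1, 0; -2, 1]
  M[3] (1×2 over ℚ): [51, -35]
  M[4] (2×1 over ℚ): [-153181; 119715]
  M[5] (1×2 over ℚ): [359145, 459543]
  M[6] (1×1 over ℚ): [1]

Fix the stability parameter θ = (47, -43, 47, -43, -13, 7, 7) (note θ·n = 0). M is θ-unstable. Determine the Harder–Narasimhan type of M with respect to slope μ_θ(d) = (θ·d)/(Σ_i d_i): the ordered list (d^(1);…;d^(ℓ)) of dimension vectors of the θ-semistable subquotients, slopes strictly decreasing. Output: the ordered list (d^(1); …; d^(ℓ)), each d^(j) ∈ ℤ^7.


Interval decomposition of M: I[1,1], I[2,3], I[2,5], I[5,7].
HN type (ℓ=5): μ^(1)=47; μ^(2)=7; μ^(3)=-3; μ^(4)=-13; μ^(5)=-43

((1, 0, 1, 0, 0, 0, 0); (0, 0, 0, 0, 0, 1, 1); (0, 0, 1, 1, 1, 0, 0); (0, 0, 0, 0, 1, 0, 0); (0, 2, 0, 0, 0, 0, 0))


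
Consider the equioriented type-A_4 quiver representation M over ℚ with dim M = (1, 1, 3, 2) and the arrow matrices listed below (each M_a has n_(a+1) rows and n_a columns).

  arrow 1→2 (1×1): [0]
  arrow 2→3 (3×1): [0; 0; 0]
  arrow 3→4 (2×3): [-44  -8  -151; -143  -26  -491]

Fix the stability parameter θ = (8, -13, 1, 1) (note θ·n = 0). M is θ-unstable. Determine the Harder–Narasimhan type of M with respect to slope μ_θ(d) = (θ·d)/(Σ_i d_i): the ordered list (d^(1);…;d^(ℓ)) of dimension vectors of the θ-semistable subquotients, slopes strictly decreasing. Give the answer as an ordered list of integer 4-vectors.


Barcode: M ≅ I[1,1], I[2,2], I[3,3], I[3,4]^2. HN layers by μ_θ (3 steps, strictly decreasing):
  μ^(1)=8; μ^(2)=1; μ^(3)=-13

((1, 0, 0, 0); (0, 0, 3, 2); (0, 1, 0, 0))


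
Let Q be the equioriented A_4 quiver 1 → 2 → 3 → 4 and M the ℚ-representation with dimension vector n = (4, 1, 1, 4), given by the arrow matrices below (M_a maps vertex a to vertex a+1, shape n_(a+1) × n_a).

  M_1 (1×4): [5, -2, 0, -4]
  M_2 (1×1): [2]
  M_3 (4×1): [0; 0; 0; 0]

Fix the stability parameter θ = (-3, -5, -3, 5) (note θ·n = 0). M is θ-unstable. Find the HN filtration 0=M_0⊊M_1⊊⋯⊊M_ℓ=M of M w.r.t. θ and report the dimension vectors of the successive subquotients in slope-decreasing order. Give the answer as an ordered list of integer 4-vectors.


Interval decomposition of M: I[1,1]^3, I[1,3], I[4,4]^4.
HN type (ℓ=3): μ^(1)=5; μ^(2)=-3; μ^(3)=-4

((0, 0, 0, 4); (3, 0, 1, 0); (1, 1, 0, 0))


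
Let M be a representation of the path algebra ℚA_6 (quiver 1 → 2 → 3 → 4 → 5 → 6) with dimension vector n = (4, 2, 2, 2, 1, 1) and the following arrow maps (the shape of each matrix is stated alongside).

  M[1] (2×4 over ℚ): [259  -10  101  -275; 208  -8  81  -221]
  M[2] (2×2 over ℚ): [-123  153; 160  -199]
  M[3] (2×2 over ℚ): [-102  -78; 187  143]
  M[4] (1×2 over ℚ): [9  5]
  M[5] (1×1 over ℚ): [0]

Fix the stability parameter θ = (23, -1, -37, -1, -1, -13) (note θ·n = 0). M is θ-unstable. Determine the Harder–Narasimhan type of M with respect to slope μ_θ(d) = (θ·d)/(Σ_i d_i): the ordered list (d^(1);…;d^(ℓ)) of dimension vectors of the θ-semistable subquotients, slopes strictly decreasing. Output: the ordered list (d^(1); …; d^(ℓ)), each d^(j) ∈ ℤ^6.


Via rank(M_{q-1}∘⋯∘M_p): M ≅ I[1,1]^2, I[1,3], I[1,5], I[4,4], I[6,6].
μ_θ-semistable layers: μ^(1)=23; μ^(2)=-1; μ^(3)=-5; μ^(4)=-13

((2, 0, 0, 0, 0, 0); (0, 0, 0, 2, 1, 0); (2, 2, 2, 0, 0, 0); (0, 0, 0, 0, 0, 1))


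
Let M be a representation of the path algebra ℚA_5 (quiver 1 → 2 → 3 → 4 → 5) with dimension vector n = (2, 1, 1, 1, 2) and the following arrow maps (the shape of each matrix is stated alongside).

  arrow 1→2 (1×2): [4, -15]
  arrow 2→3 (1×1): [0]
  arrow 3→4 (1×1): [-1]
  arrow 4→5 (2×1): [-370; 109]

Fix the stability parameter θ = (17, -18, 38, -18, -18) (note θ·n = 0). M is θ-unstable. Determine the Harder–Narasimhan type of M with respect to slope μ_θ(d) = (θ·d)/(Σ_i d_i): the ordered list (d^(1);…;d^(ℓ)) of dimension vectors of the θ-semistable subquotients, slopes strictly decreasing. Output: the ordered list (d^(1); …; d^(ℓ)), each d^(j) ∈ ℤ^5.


Interval decomposition of M: I[1,1], I[1,2], I[3,5], I[5,5].
HN type (ℓ=4): μ^(1)=17; μ^(2)=2/3; μ^(3)=-1/2; μ^(4)=-18

((1, 0, 0, 0, 0); (0, 0, 1, 1, 1); (1, 1, 0, 0, 0); (0, 0, 0, 0, 1))


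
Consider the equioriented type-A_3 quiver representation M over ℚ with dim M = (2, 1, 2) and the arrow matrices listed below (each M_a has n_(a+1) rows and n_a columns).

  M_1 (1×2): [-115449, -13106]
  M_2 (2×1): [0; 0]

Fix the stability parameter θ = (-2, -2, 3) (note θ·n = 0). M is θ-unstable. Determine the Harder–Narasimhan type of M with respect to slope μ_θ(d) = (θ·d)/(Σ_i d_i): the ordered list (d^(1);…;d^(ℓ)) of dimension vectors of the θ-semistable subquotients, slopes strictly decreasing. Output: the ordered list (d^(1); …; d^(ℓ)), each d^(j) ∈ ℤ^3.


Via rank(M_{q-1}∘⋯∘M_p): M ≅ I[1,1], I[1,2], I[3,3]^2.
μ_θ-semistable layers: μ^(1)=3; μ^(2)=-2

((0, 0, 2); (2, 1, 0))


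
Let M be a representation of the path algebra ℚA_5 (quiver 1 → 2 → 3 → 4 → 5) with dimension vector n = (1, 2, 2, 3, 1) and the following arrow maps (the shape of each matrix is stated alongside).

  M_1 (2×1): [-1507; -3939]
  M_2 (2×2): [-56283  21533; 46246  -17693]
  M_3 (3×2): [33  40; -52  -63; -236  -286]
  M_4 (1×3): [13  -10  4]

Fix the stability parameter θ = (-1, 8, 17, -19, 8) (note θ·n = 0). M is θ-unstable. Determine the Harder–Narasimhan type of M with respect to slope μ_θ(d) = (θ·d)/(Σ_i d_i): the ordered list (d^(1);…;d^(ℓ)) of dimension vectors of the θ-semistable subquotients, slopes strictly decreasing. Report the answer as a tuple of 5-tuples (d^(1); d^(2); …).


Barcode: M ≅ I[1,4], I[2,5], I[4,4]. HN layers by μ_θ (4 steps, strictly decreasing):
  μ^(1)=8; μ^(2)=2; μ^(3)=-1; μ^(4)=-19

((0, 0, 0, 0, 1); (0, 2, 2, 2, 0); (1, 0, 0, 0, 0); (0, 0, 0, 1, 0))


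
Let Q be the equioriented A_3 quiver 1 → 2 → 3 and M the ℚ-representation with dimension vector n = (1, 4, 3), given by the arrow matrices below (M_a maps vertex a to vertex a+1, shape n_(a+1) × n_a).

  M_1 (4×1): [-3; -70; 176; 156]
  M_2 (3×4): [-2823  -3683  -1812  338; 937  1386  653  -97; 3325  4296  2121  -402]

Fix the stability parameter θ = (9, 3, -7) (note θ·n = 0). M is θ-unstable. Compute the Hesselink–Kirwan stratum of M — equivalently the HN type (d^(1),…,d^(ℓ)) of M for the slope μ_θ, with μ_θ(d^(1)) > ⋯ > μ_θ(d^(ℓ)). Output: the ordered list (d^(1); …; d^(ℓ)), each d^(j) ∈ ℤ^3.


Interval decomposition of M: I[1,3], I[2,2], I[2,3]^2.
HN type (ℓ=3): μ^(1)=3; μ^(2)=5/3; μ^(3)=-2

((0, 1, 0); (1, 1, 1); (0, 2, 2))


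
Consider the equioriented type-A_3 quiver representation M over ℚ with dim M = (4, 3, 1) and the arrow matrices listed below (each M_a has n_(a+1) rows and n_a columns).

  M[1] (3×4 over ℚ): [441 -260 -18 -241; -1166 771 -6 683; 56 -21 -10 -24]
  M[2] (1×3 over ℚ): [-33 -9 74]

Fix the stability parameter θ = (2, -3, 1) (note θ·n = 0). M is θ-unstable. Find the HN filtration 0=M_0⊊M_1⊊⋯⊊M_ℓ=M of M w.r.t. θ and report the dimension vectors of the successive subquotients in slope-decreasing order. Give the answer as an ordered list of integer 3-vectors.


Via rank(M_{q-1}∘⋯∘M_p): M ≅ I[1,1], I[1,2]^2, I[1,3].
μ_θ-semistable layers: μ^(1)=2; μ^(2)=1; μ^(3)=-1/2

((1, 0, 0); (0, 0, 1); (3, 3, 0))


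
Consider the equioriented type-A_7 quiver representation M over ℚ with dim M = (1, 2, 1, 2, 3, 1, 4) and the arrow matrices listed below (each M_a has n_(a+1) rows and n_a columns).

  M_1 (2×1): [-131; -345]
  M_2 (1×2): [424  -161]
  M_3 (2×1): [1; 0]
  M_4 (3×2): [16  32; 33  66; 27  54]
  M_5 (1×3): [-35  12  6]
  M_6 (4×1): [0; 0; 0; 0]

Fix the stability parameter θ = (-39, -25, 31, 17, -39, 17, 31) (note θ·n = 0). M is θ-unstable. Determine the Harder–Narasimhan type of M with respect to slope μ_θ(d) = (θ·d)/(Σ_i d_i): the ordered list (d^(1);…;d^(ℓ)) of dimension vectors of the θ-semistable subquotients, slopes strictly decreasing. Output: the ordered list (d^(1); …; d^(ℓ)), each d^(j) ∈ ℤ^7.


Via rank(M_{q-1}∘⋯∘M_p): M ≅ I[1,6], I[2,2], I[4,4], I[5,5]^2, I[7,7]^4.
μ_θ-semistable layers: μ^(1)=31; μ^(2)=17; μ^(3)=3; μ^(4)=-25; μ^(5)=-39

((0, 0, 0, 0, 0, 0, 4); (0, 0, 0, 1, 0, 1, 0); (0, 0, 1, 1, 1, 0, 0); (0, 2, 0, 0, 0, 0, 0); (1, 0, 0, 0, 2, 0, 0))


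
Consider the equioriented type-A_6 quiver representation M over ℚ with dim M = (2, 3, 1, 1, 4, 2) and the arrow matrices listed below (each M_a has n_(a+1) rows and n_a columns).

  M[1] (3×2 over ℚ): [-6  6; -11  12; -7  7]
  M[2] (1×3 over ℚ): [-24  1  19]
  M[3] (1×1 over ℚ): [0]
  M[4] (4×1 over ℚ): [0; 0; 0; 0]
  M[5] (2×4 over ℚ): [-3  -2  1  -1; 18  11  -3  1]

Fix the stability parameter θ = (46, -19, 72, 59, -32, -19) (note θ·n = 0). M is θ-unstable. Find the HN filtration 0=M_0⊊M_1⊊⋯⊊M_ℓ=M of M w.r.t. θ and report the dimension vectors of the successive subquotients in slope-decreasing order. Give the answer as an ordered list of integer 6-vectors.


Barcode: M ≅ I[1,2], I[1,3], I[2,2], I[4,4], I[5,5]^2, I[5,6]^2. HN layers by μ_θ (5 steps, strictly decreasing):
  μ^(1)=72; μ^(2)=59; μ^(3)=27/2; μ^(4)=-19; μ^(5)=-32

((0, 0, 1, 0, 0, 0); (0, 0, 0, 1, 0, 0); (2, 2, 0, 0, 0, 0); (0, 1, 0, 0, 0, 2); (0, 0, 0, 0, 4, 0))


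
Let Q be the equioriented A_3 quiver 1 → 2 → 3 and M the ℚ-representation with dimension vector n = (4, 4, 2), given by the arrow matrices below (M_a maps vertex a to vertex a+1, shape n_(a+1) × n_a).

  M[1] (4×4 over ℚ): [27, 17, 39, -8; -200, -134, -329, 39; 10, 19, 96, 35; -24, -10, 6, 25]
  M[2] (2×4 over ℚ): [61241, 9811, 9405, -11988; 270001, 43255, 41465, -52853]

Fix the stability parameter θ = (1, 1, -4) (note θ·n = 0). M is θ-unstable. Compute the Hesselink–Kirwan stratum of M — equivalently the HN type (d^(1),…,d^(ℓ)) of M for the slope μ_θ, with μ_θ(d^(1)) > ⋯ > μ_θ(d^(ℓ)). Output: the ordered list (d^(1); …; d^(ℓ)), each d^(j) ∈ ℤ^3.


Interval decomposition of M: I[1,2]^2, I[1,3]^2.
HN type (ℓ=2): μ^(1)=1; μ^(2)=-2/3

((2, 2, 0); (2, 2, 2))


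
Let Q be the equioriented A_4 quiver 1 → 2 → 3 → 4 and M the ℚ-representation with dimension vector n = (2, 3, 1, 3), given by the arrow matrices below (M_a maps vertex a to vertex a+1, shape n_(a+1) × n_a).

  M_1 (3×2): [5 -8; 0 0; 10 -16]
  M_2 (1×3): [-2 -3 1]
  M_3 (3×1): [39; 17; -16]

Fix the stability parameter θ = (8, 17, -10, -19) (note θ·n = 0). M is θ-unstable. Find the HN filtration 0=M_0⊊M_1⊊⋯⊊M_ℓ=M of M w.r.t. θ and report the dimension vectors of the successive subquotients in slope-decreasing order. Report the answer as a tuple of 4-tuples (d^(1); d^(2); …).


Barcode: M ≅ I[1,1], I[1,2], I[2,2], I[2,4], I[4,4]^2. HN layers by μ_θ (4 steps, strictly decreasing):
  μ^(1)=17; μ^(2)=8; μ^(3)=-4; μ^(4)=-19

((0, 2, 0, 0); (2, 0, 0, 0); (0, 1, 1, 1); (0, 0, 0, 2))


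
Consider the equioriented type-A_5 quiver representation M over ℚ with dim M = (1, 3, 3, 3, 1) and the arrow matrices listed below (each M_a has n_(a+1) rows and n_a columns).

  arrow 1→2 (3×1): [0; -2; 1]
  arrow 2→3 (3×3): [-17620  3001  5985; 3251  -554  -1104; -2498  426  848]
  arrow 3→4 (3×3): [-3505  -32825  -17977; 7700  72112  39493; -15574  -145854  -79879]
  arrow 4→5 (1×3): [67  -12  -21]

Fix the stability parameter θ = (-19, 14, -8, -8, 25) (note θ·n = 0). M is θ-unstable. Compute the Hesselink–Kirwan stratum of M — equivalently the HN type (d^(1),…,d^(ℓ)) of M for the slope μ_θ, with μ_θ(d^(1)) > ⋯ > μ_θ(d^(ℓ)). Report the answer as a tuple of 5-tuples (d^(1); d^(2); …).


Via rank(M_{q-1}∘⋯∘M_p): M ≅ I[1,5], I[2,4]^2.
μ_θ-semistable layers: μ^(1)=25; μ^(2)=-2/3; μ^(3)=-19

((0, 0, 0, 0, 1); (0, 3, 3, 3, 0); (1, 0, 0, 0, 0))


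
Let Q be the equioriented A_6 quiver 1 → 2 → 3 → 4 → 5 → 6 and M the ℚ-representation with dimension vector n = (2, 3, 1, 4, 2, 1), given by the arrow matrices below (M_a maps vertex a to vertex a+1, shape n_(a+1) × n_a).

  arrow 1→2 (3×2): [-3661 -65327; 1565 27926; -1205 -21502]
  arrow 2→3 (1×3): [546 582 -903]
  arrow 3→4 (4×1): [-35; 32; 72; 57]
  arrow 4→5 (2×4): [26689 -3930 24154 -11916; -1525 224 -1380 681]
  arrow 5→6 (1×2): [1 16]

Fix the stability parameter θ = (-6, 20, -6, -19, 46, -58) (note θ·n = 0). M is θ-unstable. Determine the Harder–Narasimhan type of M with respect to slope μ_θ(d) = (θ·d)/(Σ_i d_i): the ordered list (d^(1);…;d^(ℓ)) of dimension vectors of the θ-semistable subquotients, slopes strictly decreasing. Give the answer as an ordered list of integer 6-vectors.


Via rank(M_{q-1}∘⋯∘M_p): M ≅ I[1,2], I[1,6], I[2,2], I[4,4]^2, I[4,5].
μ_θ-semistable layers: μ^(1)=46; μ^(2)=20; μ^(3)=-17/5; μ^(4)=-6; μ^(5)=-19

((0, 0, 0, 0, 1, 0); (0, 2, 0, 0, 0, 0); (0, 1, 1, 1, 1, 1); (2, 0, 0, 0, 0, 0); (0, 0, 0, 3, 0, 0))


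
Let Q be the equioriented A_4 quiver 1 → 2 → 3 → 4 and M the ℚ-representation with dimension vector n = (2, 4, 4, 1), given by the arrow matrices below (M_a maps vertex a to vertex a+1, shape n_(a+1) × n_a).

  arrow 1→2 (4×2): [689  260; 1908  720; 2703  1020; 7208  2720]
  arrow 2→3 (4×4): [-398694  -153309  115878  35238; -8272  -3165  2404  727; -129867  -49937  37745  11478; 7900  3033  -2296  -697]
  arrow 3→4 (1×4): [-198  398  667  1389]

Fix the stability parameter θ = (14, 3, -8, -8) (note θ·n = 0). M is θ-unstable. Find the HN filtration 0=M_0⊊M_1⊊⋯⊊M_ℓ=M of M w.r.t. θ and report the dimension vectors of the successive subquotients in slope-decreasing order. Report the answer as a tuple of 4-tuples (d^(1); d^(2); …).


Interval decomposition of M: I[1,1], I[1,2], I[2,3]^2, I[2,4], I[3,3].
HN type (ℓ=5): μ^(1)=14; μ^(2)=17/2; μ^(3)=-5/2; μ^(4)=-13/3; μ^(5)=-8

((1, 0, 0, 0); (1, 1, 0, 0); (0, 2, 2, 0); (0, 1, 1, 1); (0, 0, 1, 0))


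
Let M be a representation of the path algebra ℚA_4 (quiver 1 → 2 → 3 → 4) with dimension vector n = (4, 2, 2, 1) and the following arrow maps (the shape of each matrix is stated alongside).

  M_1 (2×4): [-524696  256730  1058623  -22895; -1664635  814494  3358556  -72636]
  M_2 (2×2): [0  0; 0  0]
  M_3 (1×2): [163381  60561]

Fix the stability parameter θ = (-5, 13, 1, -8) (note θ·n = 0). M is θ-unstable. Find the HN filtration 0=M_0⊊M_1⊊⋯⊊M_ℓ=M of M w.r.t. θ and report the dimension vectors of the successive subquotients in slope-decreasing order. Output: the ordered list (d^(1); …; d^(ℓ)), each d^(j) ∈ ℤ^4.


Interval decomposition of M: I[1,1]^2, I[1,2]^2, I[3,3], I[3,4].
HN type (ℓ=4): μ^(1)=13; μ^(2)=1; μ^(3)=-7/2; μ^(4)=-5

((0, 2, 0, 0); (0, 0, 1, 0); (0, 0, 1, 1); (4, 0, 0, 0))


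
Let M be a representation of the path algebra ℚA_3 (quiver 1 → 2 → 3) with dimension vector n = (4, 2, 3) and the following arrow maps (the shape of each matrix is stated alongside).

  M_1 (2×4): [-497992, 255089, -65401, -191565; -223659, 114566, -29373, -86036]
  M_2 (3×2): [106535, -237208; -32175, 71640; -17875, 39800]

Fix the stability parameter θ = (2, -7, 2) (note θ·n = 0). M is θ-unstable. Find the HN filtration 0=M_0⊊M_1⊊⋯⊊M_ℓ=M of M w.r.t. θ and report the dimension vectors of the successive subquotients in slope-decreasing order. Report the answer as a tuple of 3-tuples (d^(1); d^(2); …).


Via rank(M_{q-1}∘⋯∘M_p): M ≅ I[1,1]^2, I[1,2], I[1,3], I[3,3]^2.
μ_θ-semistable layers: μ^(1)=2; μ^(2)=-5/2

((2, 0, 3); (2, 2, 0))


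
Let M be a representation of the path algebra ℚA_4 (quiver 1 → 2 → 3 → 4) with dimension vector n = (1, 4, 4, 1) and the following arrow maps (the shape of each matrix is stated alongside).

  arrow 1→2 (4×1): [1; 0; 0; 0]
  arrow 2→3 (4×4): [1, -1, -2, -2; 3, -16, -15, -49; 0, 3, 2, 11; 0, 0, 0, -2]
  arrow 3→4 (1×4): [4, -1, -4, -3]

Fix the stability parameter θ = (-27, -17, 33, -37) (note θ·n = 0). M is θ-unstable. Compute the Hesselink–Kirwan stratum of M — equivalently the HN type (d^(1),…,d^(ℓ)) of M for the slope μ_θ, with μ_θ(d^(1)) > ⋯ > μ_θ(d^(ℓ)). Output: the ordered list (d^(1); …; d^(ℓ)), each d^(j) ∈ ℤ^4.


Interval decomposition of M: I[1,4], I[2,3]^3.
HN type (ℓ=4): μ^(1)=33; μ^(2)=-2; μ^(3)=-17; μ^(4)=-27

((0, 0, 3, 0); (0, 0, 1, 1); (0, 4, 0, 0); (1, 0, 0, 0))


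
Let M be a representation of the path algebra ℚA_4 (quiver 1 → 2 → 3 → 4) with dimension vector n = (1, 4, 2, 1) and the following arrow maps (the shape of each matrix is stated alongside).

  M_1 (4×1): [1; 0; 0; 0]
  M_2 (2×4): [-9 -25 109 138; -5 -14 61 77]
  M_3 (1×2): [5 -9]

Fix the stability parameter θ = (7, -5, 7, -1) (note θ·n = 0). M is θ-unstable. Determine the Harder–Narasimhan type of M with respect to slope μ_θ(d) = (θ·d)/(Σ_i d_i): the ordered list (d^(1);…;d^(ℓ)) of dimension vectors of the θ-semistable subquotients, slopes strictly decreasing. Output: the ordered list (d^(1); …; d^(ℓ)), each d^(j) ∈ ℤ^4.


Via rank(M_{q-1}∘⋯∘M_p): M ≅ I[1,3], I[2,2]^2, I[2,4].
μ_θ-semistable layers: μ^(1)=7; μ^(2)=3; μ^(3)=1; μ^(4)=-5

((0, 0, 1, 0); (0, 0, 1, 1); (1, 1, 0, 0); (0, 3, 0, 0))


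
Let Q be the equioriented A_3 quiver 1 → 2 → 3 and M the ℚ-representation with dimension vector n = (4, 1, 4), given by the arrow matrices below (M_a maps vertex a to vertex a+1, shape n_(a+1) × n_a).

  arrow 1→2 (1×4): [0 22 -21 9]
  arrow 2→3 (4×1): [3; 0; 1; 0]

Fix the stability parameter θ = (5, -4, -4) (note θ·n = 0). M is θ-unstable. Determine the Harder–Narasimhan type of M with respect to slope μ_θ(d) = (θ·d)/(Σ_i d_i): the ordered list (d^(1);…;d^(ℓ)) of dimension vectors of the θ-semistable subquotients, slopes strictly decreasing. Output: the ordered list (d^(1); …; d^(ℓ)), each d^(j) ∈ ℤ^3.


Barcode: M ≅ I[1,1]^3, I[1,3], I[3,3]^3. HN layers by μ_θ (3 steps, strictly decreasing):
  μ^(1)=5; μ^(2)=-1; μ^(3)=-4

((3, 0, 0); (1, 1, 1); (0, 0, 3))


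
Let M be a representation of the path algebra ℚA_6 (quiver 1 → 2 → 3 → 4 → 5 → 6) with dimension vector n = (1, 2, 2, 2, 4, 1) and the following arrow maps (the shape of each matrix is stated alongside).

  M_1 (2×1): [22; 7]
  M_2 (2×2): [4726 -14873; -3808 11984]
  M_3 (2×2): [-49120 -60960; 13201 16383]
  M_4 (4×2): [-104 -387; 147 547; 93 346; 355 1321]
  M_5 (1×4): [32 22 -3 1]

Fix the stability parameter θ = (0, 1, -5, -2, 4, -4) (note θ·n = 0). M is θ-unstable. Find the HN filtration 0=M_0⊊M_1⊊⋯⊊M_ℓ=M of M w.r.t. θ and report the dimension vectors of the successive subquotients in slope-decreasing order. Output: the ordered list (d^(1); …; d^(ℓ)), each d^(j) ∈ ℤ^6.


Barcode: M ≅ I[1,6], I[2,2], I[3,3], I[4,5], I[5,5]^2. HN layers by μ_θ (6 steps, strictly decreasing):
  μ^(1)=4; μ^(2)=1; μ^(3)=0; μ^(4)=-3/2; μ^(5)=-2; μ^(6)=-5

((0, 0, 0, 0, 3, 0); (0, 1, 0, 0, 0, 0); (0, 0, 0, 0, 1, 1); (1, 1, 1, 1, 0, 0); (0, 0, 0, 1, 0, 0); (0, 0, 1, 0, 0, 0))


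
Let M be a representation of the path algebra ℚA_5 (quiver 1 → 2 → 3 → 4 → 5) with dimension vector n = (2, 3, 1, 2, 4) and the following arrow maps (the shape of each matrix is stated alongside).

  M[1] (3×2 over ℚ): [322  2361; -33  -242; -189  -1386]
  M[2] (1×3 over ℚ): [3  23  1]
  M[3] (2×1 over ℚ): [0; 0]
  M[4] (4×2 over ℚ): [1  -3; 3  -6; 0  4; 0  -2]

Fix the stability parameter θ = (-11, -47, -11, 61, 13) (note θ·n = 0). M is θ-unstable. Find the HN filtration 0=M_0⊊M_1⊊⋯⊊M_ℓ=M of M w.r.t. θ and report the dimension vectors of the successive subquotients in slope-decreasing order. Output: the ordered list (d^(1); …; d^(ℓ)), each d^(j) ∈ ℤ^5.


Barcode: M ≅ I[1,2], I[1,3], I[2,2], I[4,5]^2, I[5,5]^2. HN layers by μ_θ (5 steps, strictly decreasing):
  μ^(1)=37; μ^(2)=13; μ^(3)=-11; μ^(4)=-29; μ^(5)=-47

((0, 0, 0, 2, 2); (0, 0, 0, 0, 2); (0, 0, 1, 0, 0); (2, 2, 0, 0, 0); (0, 1, 0, 0, 0))


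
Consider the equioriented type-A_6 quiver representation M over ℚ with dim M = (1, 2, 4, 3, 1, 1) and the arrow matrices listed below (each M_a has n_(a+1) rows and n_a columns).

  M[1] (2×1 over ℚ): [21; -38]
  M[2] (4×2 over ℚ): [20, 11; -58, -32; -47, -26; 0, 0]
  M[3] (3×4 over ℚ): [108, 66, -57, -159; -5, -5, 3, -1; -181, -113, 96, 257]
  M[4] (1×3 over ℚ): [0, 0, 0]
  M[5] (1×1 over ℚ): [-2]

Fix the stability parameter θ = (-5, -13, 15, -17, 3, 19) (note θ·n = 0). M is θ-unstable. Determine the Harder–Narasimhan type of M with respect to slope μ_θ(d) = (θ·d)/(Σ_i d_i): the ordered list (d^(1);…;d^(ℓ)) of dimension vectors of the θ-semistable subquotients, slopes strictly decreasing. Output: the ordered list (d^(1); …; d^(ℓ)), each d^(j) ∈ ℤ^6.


Interval decomposition of M: I[1,4], I[2,4], I[3,3], I[3,4], I[5,6].
HN type (ℓ=6): μ^(1)=19; μ^(2)=15; μ^(3)=3; μ^(4)=-1; μ^(5)=-9; μ^(6)=-13

((0, 0, 0, 0, 0, 1); (0, 0, 1, 0, 0, 0); (0, 0, 0, 0, 1, 0); (0, 0, 3, 3, 0, 0); (1, 1, 0, 0, 0, 0); (0, 1, 0, 0, 0, 0))


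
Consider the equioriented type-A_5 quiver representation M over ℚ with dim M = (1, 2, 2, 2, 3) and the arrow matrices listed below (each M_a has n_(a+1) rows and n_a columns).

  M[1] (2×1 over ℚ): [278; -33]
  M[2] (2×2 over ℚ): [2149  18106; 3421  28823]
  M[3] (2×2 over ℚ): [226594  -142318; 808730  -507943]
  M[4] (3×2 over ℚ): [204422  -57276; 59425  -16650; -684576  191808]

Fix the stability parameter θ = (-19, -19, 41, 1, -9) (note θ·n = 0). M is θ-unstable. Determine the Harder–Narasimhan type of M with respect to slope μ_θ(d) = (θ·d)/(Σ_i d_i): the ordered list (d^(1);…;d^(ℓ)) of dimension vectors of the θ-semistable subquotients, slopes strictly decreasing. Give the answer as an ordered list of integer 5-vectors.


Interval decomposition of M: I[1,4], I[2,5], I[5,5]^2.
HN type (ℓ=4): μ^(1)=21; μ^(2)=11; μ^(3)=-9; μ^(4)=-19

((0, 0, 1, 1, 0); (0, 0, 1, 1, 1); (0, 0, 0, 0, 2); (1, 2, 0, 0, 0))


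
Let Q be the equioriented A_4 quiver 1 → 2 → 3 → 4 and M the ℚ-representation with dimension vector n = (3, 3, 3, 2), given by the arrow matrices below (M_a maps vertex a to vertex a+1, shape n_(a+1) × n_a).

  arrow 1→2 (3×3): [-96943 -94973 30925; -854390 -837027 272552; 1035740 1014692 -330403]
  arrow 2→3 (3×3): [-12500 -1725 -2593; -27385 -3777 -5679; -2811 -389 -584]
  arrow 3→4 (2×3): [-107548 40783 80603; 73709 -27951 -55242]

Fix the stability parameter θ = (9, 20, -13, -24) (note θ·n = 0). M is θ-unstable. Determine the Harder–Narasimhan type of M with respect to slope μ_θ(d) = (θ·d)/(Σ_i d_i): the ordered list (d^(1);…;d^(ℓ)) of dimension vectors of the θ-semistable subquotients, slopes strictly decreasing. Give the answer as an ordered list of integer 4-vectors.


Interval decomposition of M: I[1,3], I[1,4]^2.
HN type (ℓ=2): μ^(1)=16/3; μ^(2)=-2

((1, 1, 1, 0); (2, 2, 2, 2))


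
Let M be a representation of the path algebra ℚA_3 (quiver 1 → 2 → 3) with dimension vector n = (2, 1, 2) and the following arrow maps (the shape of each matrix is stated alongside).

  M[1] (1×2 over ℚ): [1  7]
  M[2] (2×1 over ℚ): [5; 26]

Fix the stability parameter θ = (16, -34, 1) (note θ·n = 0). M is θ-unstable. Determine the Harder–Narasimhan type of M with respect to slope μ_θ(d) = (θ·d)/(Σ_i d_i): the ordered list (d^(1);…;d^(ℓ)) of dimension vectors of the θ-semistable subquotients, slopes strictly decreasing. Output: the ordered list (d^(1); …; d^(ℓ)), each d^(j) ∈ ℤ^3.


Via rank(M_{q-1}∘⋯∘M_p): M ≅ I[1,1], I[1,3], I[3,3].
μ_θ-semistable layers: μ^(1)=16; μ^(2)=1; μ^(3)=-9

((1, 0, 0); (0, 0, 2); (1, 1, 0))


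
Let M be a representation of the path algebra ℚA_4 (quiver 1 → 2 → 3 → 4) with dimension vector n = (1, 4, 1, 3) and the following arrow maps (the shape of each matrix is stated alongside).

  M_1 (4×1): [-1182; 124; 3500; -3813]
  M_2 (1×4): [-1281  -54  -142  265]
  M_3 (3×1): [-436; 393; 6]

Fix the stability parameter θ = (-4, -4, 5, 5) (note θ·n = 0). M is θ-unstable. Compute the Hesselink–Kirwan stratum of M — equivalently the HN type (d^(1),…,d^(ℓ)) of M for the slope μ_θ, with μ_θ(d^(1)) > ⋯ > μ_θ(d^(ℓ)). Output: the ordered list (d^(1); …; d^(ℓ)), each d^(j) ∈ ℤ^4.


Via rank(M_{q-1}∘⋯∘M_p): M ≅ I[1,4], I[2,2]^3, I[4,4]^2.
μ_θ-semistable layers: μ^(1)=5; μ^(2)=-4

((0, 0, 1, 3); (1, 4, 0, 0))


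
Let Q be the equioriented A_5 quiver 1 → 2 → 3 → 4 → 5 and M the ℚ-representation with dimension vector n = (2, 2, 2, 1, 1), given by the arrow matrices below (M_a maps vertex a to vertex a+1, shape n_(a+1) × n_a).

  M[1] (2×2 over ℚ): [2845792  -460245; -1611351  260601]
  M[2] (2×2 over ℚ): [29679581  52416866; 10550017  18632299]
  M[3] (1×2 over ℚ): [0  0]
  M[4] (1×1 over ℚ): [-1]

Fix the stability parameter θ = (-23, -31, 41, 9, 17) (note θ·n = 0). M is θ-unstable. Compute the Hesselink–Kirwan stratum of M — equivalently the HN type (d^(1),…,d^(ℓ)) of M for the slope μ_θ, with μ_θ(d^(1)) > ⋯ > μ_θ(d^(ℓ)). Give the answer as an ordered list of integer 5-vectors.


Barcode: M ≅ I[1,3]^2, I[4,5]. HN layers by μ_θ (4 steps, strictly decreasing):
  μ^(1)=41; μ^(2)=17; μ^(3)=9; μ^(4)=-27

((0, 0, 2, 0, 0); (0, 0, 0, 0, 1); (0, 0, 0, 1, 0); (2, 2, 0, 0, 0))


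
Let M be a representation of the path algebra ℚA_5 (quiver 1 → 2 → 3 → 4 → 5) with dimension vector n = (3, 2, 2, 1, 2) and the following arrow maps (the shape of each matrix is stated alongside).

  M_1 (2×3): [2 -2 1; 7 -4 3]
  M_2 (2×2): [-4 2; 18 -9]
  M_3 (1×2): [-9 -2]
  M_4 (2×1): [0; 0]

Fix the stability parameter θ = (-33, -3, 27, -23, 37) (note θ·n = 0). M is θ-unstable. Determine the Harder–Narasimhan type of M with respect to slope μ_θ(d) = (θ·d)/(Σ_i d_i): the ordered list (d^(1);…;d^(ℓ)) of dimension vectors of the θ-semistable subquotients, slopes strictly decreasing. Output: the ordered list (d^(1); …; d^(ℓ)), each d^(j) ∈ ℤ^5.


Via rank(M_{q-1}∘⋯∘M_p): M ≅ I[1,1], I[1,2], I[1,3], I[3,4], I[5,5]^2.
μ_θ-semistable layers: μ^(1)=37; μ^(2)=27; μ^(3)=2; μ^(4)=-3; μ^(5)=-33

((0, 0, 0, 0, 2); (0, 0, 1, 0, 0); (0, 0, 1, 1, 0); (0, 2, 0, 0, 0); (3, 0, 0, 0, 0))


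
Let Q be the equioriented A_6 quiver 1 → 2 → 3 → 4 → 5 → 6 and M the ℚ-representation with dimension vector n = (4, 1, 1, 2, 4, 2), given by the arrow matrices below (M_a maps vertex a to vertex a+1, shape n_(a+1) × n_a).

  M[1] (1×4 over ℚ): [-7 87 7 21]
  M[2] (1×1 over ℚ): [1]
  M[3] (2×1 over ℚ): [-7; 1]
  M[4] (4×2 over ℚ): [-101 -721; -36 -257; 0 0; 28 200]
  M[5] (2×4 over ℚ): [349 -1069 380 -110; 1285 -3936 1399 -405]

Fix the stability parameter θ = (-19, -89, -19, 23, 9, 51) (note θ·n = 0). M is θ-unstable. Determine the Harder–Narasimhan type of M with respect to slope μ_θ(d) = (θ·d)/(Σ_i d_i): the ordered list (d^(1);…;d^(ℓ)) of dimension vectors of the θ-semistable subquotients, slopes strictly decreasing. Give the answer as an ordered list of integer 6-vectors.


Via rank(M_{q-1}∘⋯∘M_p): M ≅ I[1,1]^3, I[1,6], I[4,6], I[5,5]^2.
μ_θ-semistable layers: μ^(1)=51; μ^(2)=16; μ^(3)=9; μ^(4)=-19; μ^(5)=-54

((0, 0, 0, 0, 0, 2); (0, 0, 0, 2, 2, 0); (0, 0, 0, 0, 2, 0); (3, 0, 1, 0, 0, 0); (1, 1, 0, 0, 0, 0))


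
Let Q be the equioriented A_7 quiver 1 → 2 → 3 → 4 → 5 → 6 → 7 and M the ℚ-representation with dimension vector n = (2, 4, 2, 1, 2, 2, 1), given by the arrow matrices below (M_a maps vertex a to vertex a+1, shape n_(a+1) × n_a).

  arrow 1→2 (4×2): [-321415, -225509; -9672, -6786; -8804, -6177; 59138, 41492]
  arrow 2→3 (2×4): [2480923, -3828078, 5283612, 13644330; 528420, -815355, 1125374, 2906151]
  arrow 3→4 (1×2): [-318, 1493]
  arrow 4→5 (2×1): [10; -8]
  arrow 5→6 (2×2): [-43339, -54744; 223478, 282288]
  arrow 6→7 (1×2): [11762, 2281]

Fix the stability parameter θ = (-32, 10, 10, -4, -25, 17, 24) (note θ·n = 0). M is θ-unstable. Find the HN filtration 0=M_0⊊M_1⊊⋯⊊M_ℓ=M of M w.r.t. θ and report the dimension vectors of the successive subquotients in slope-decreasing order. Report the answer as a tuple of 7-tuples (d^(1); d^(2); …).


Barcode: M ≅ I[1,3], I[1,6], I[2,2]^2, I[5,5], I[6,7]. HN layers by μ_θ (6 steps, strictly decreasing):
  μ^(1)=24; μ^(2)=17; μ^(3)=10; μ^(4)=-9/4; μ^(5)=-25; μ^(6)=-32

((0, 0, 0, 0, 0, 0, 1); (0, 0, 0, 0, 0, 2, 0); (0, 3, 1, 0, 0, 0, 0); (0, 1, 1, 1, 1, 0, 0); (0, 0, 0, 0, 1, 0, 0); (2, 0, 0, 0, 0, 0, 0))
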